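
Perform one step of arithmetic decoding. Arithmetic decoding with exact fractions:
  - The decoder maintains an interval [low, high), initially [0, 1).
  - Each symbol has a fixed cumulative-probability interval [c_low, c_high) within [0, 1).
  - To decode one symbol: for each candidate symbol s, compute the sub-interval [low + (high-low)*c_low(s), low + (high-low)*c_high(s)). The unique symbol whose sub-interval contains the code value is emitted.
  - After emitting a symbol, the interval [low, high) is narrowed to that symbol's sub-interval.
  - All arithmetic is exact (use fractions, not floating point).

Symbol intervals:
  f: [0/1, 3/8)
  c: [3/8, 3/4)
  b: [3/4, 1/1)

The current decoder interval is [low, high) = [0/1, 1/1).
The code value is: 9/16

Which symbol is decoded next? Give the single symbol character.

Interval width = high − low = 1/1 − 0/1 = 1/1
Scaled code = (code − low) / width = (9/16 − 0/1) / 1/1 = 9/16
  f: [0/1, 3/8) 
  c: [3/8, 3/4) ← scaled code falls here ✓
  b: [3/4, 1/1) 

Answer: c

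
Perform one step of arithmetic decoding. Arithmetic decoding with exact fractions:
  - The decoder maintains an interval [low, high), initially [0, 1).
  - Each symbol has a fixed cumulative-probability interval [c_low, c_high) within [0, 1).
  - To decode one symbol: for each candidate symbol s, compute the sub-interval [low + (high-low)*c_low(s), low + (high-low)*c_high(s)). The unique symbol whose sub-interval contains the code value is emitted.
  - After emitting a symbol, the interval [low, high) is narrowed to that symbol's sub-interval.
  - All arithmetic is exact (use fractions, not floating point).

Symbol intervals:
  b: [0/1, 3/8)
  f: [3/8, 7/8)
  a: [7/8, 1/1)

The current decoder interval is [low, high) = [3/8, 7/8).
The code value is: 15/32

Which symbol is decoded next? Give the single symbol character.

Answer: b

Derivation:
Interval width = high − low = 7/8 − 3/8 = 1/2
Scaled code = (code − low) / width = (15/32 − 3/8) / 1/2 = 3/16
  b: [0/1, 3/8) ← scaled code falls here ✓
  f: [3/8, 7/8) 
  a: [7/8, 1/1) 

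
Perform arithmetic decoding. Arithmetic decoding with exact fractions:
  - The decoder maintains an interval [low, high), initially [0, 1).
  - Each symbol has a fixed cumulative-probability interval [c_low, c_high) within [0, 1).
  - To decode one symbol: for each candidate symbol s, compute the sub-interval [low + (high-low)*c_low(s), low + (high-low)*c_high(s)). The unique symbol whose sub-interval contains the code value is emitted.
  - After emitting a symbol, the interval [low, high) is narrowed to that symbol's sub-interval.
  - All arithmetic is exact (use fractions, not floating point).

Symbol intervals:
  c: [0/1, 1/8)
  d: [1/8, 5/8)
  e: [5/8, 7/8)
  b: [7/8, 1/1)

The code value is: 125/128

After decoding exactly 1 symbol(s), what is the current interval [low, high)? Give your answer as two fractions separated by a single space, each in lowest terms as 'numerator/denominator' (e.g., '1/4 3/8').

Step 1: interval [0/1, 1/1), width = 1/1 - 0/1 = 1/1
  'c': [0/1 + 1/1*0/1, 0/1 + 1/1*1/8) = [0/1, 1/8)
  'd': [0/1 + 1/1*1/8, 0/1 + 1/1*5/8) = [1/8, 5/8)
  'e': [0/1 + 1/1*5/8, 0/1 + 1/1*7/8) = [5/8, 7/8)
  'b': [0/1 + 1/1*7/8, 0/1 + 1/1*1/1) = [7/8, 1/1) <- contains code 125/128
  emit 'b', narrow to [7/8, 1/1)

Answer: 7/8 1/1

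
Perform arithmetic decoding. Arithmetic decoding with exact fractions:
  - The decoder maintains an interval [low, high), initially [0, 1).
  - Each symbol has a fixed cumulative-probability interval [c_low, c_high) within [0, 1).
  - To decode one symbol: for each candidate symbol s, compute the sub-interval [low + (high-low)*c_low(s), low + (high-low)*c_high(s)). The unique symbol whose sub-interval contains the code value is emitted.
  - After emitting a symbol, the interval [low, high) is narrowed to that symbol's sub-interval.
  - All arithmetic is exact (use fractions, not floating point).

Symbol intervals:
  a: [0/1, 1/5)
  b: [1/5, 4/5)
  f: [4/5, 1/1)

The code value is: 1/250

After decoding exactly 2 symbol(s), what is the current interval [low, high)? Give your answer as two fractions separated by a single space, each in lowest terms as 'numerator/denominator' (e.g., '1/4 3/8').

Answer: 0/1 1/25

Derivation:
Step 1: interval [0/1, 1/1), width = 1/1 - 0/1 = 1/1
  'a': [0/1 + 1/1*0/1, 0/1 + 1/1*1/5) = [0/1, 1/5) <- contains code 1/250
  'b': [0/1 + 1/1*1/5, 0/1 + 1/1*4/5) = [1/5, 4/5)
  'f': [0/1 + 1/1*4/5, 0/1 + 1/1*1/1) = [4/5, 1/1)
  emit 'a', narrow to [0/1, 1/5)
Step 2: interval [0/1, 1/5), width = 1/5 - 0/1 = 1/5
  'a': [0/1 + 1/5*0/1, 0/1 + 1/5*1/5) = [0/1, 1/25) <- contains code 1/250
  'b': [0/1 + 1/5*1/5, 0/1 + 1/5*4/5) = [1/25, 4/25)
  'f': [0/1 + 1/5*4/5, 0/1 + 1/5*1/1) = [4/25, 1/5)
  emit 'a', narrow to [0/1, 1/25)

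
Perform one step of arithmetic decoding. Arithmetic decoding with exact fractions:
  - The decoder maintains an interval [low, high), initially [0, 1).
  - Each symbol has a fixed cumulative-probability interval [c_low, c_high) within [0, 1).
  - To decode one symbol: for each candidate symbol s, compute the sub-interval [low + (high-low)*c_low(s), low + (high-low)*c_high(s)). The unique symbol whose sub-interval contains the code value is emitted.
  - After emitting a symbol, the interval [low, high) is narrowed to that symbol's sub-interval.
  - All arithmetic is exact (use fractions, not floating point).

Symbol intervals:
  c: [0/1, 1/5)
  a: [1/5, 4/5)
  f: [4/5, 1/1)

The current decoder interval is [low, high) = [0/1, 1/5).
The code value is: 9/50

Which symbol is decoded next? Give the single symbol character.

Answer: f

Derivation:
Interval width = high − low = 1/5 − 0/1 = 1/5
Scaled code = (code − low) / width = (9/50 − 0/1) / 1/5 = 9/10
  c: [0/1, 1/5) 
  a: [1/5, 4/5) 
  f: [4/5, 1/1) ← scaled code falls here ✓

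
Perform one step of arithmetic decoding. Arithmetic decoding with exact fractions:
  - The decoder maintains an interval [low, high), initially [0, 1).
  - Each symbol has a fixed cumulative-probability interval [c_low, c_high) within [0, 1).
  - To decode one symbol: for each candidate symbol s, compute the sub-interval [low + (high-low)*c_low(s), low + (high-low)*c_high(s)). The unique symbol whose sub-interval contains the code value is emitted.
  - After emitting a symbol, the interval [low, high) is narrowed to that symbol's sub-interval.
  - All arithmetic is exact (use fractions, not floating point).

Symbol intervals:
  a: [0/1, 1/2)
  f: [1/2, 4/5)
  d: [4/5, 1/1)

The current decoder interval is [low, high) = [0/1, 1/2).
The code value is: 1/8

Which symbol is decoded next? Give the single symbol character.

Interval width = high − low = 1/2 − 0/1 = 1/2
Scaled code = (code − low) / width = (1/8 − 0/1) / 1/2 = 1/4
  a: [0/1, 1/2) ← scaled code falls here ✓
  f: [1/2, 4/5) 
  d: [4/5, 1/1) 

Answer: a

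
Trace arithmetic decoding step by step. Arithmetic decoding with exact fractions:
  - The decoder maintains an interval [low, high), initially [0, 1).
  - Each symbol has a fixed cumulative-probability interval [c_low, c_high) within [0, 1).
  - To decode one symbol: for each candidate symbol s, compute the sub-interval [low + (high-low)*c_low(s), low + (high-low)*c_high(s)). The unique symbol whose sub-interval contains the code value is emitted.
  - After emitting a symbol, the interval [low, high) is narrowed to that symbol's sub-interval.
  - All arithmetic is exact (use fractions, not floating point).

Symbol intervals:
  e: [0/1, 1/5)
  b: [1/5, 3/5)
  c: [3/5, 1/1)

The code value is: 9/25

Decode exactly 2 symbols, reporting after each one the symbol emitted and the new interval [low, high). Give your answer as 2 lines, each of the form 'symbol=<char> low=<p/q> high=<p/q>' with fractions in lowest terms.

Answer: symbol=b low=1/5 high=3/5
symbol=b low=7/25 high=11/25

Derivation:
Step 1: interval [0/1, 1/1), width = 1/1 - 0/1 = 1/1
  'e': [0/1 + 1/1*0/1, 0/1 + 1/1*1/5) = [0/1, 1/5)
  'b': [0/1 + 1/1*1/5, 0/1 + 1/1*3/5) = [1/5, 3/5) <- contains code 9/25
  'c': [0/1 + 1/1*3/5, 0/1 + 1/1*1/1) = [3/5, 1/1)
  emit 'b', narrow to [1/5, 3/5)
Step 2: interval [1/5, 3/5), width = 3/5 - 1/5 = 2/5
  'e': [1/5 + 2/5*0/1, 1/5 + 2/5*1/5) = [1/5, 7/25)
  'b': [1/5 + 2/5*1/5, 1/5 + 2/5*3/5) = [7/25, 11/25) <- contains code 9/25
  'c': [1/5 + 2/5*3/5, 1/5 + 2/5*1/1) = [11/25, 3/5)
  emit 'b', narrow to [7/25, 11/25)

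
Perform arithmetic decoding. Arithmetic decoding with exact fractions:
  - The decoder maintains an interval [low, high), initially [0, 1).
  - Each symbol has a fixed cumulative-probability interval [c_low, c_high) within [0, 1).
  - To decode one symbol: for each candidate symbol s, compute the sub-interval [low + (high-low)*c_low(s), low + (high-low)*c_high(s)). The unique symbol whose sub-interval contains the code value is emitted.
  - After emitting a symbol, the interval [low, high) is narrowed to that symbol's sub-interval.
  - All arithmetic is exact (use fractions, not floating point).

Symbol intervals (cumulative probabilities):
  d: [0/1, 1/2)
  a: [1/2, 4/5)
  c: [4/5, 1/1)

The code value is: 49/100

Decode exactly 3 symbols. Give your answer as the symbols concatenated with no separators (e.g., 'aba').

Step 1: interval [0/1, 1/1), width = 1/1 - 0/1 = 1/1
  'd': [0/1 + 1/1*0/1, 0/1 + 1/1*1/2) = [0/1, 1/2) <- contains code 49/100
  'a': [0/1 + 1/1*1/2, 0/1 + 1/1*4/5) = [1/2, 4/5)
  'c': [0/1 + 1/1*4/5, 0/1 + 1/1*1/1) = [4/5, 1/1)
  emit 'd', narrow to [0/1, 1/2)
Step 2: interval [0/1, 1/2), width = 1/2 - 0/1 = 1/2
  'd': [0/1 + 1/2*0/1, 0/1 + 1/2*1/2) = [0/1, 1/4)
  'a': [0/1 + 1/2*1/2, 0/1 + 1/2*4/5) = [1/4, 2/5)
  'c': [0/1 + 1/2*4/5, 0/1 + 1/2*1/1) = [2/5, 1/2) <- contains code 49/100
  emit 'c', narrow to [2/5, 1/2)
Step 3: interval [2/5, 1/2), width = 1/2 - 2/5 = 1/10
  'd': [2/5 + 1/10*0/1, 2/5 + 1/10*1/2) = [2/5, 9/20)
  'a': [2/5 + 1/10*1/2, 2/5 + 1/10*4/5) = [9/20, 12/25)
  'c': [2/5 + 1/10*4/5, 2/5 + 1/10*1/1) = [12/25, 1/2) <- contains code 49/100
  emit 'c', narrow to [12/25, 1/2)

Answer: dcc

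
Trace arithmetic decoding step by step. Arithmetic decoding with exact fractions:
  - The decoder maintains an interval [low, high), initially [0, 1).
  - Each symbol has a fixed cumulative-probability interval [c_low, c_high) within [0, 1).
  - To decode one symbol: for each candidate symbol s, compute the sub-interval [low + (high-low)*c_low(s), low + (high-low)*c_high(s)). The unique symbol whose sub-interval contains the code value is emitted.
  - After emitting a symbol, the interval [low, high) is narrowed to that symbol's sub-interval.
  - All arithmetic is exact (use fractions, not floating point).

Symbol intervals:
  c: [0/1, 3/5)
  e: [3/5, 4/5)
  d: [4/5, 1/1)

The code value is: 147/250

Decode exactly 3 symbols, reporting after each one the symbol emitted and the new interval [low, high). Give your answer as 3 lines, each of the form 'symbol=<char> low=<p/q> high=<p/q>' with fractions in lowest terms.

Step 1: interval [0/1, 1/1), width = 1/1 - 0/1 = 1/1
  'c': [0/1 + 1/1*0/1, 0/1 + 1/1*3/5) = [0/1, 3/5) <- contains code 147/250
  'e': [0/1 + 1/1*3/5, 0/1 + 1/1*4/5) = [3/5, 4/5)
  'd': [0/1 + 1/1*4/5, 0/1 + 1/1*1/1) = [4/5, 1/1)
  emit 'c', narrow to [0/1, 3/5)
Step 2: interval [0/1, 3/5), width = 3/5 - 0/1 = 3/5
  'c': [0/1 + 3/5*0/1, 0/1 + 3/5*3/5) = [0/1, 9/25)
  'e': [0/1 + 3/5*3/5, 0/1 + 3/5*4/5) = [9/25, 12/25)
  'd': [0/1 + 3/5*4/5, 0/1 + 3/5*1/1) = [12/25, 3/5) <- contains code 147/250
  emit 'd', narrow to [12/25, 3/5)
Step 3: interval [12/25, 3/5), width = 3/5 - 12/25 = 3/25
  'c': [12/25 + 3/25*0/1, 12/25 + 3/25*3/5) = [12/25, 69/125)
  'e': [12/25 + 3/25*3/5, 12/25 + 3/25*4/5) = [69/125, 72/125)
  'd': [12/25 + 3/25*4/5, 12/25 + 3/25*1/1) = [72/125, 3/5) <- contains code 147/250
  emit 'd', narrow to [72/125, 3/5)

Answer: symbol=c low=0/1 high=3/5
symbol=d low=12/25 high=3/5
symbol=d low=72/125 high=3/5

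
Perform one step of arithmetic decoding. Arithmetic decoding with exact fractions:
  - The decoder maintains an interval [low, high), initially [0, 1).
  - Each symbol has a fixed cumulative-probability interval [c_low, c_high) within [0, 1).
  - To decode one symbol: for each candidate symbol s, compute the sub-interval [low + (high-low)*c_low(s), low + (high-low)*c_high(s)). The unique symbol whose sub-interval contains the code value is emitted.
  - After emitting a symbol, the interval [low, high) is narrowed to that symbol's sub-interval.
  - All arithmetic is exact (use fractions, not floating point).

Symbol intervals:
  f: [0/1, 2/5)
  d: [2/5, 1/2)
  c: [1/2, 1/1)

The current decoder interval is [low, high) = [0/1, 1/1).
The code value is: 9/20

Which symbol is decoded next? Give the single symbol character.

Interval width = high − low = 1/1 − 0/1 = 1/1
Scaled code = (code − low) / width = (9/20 − 0/1) / 1/1 = 9/20
  f: [0/1, 2/5) 
  d: [2/5, 1/2) ← scaled code falls here ✓
  c: [1/2, 1/1) 

Answer: d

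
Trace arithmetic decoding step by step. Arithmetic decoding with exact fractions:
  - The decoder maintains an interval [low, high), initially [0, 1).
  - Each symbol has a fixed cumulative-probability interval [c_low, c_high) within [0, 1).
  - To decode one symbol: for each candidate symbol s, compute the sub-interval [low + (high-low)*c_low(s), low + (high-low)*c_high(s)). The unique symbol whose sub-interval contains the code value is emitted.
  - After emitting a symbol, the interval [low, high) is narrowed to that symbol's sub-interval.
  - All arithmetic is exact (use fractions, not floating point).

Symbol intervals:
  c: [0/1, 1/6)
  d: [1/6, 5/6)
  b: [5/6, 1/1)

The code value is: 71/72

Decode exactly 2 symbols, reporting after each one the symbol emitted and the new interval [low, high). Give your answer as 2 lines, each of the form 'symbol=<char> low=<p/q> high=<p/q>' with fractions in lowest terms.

Answer: symbol=b low=5/6 high=1/1
symbol=b low=35/36 high=1/1

Derivation:
Step 1: interval [0/1, 1/1), width = 1/1 - 0/1 = 1/1
  'c': [0/1 + 1/1*0/1, 0/1 + 1/1*1/6) = [0/1, 1/6)
  'd': [0/1 + 1/1*1/6, 0/1 + 1/1*5/6) = [1/6, 5/6)
  'b': [0/1 + 1/1*5/6, 0/1 + 1/1*1/1) = [5/6, 1/1) <- contains code 71/72
  emit 'b', narrow to [5/6, 1/1)
Step 2: interval [5/6, 1/1), width = 1/1 - 5/6 = 1/6
  'c': [5/6 + 1/6*0/1, 5/6 + 1/6*1/6) = [5/6, 31/36)
  'd': [5/6 + 1/6*1/6, 5/6 + 1/6*5/6) = [31/36, 35/36)
  'b': [5/6 + 1/6*5/6, 5/6 + 1/6*1/1) = [35/36, 1/1) <- contains code 71/72
  emit 'b', narrow to [35/36, 1/1)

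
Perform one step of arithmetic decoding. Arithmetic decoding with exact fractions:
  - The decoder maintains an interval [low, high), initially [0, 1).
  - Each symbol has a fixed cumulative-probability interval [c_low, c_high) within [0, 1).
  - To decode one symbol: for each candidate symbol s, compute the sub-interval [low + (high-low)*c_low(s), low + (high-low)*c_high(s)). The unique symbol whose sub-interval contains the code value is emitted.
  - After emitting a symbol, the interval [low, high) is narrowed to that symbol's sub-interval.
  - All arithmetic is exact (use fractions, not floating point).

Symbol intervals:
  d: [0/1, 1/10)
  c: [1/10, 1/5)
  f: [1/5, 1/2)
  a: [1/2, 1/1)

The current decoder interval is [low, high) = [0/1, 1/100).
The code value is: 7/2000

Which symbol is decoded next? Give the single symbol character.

Answer: f

Derivation:
Interval width = high − low = 1/100 − 0/1 = 1/100
Scaled code = (code − low) / width = (7/2000 − 0/1) / 1/100 = 7/20
  d: [0/1, 1/10) 
  c: [1/10, 1/5) 
  f: [1/5, 1/2) ← scaled code falls here ✓
  a: [1/2, 1/1) 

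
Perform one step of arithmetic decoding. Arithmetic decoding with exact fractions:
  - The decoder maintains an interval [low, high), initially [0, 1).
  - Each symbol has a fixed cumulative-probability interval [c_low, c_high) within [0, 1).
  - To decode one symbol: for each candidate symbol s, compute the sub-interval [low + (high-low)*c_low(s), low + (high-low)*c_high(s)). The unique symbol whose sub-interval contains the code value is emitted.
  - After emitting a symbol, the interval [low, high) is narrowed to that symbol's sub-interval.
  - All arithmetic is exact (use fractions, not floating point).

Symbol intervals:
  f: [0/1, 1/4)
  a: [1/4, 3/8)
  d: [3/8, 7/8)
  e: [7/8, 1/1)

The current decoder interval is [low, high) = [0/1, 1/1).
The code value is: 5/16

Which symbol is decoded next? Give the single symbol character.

Answer: a

Derivation:
Interval width = high − low = 1/1 − 0/1 = 1/1
Scaled code = (code − low) / width = (5/16 − 0/1) / 1/1 = 5/16
  f: [0/1, 1/4) 
  a: [1/4, 3/8) ← scaled code falls here ✓
  d: [3/8, 7/8) 
  e: [7/8, 1/1) 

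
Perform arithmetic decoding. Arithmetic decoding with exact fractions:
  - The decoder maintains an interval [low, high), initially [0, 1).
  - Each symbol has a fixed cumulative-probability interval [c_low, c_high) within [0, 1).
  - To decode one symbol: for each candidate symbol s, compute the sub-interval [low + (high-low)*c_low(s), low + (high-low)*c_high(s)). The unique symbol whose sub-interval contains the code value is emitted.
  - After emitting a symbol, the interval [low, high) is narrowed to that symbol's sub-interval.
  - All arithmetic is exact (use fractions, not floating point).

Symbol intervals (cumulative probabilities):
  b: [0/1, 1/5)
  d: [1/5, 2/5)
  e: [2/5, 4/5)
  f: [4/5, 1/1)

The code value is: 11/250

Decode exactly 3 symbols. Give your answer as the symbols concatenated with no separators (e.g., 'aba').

Step 1: interval [0/1, 1/1), width = 1/1 - 0/1 = 1/1
  'b': [0/1 + 1/1*0/1, 0/1 + 1/1*1/5) = [0/1, 1/5) <- contains code 11/250
  'd': [0/1 + 1/1*1/5, 0/1 + 1/1*2/5) = [1/5, 2/5)
  'e': [0/1 + 1/1*2/5, 0/1 + 1/1*4/5) = [2/5, 4/5)
  'f': [0/1 + 1/1*4/5, 0/1 + 1/1*1/1) = [4/5, 1/1)
  emit 'b', narrow to [0/1, 1/5)
Step 2: interval [0/1, 1/5), width = 1/5 - 0/1 = 1/5
  'b': [0/1 + 1/5*0/1, 0/1 + 1/5*1/5) = [0/1, 1/25)
  'd': [0/1 + 1/5*1/5, 0/1 + 1/5*2/5) = [1/25, 2/25) <- contains code 11/250
  'e': [0/1 + 1/5*2/5, 0/1 + 1/5*4/5) = [2/25, 4/25)
  'f': [0/1 + 1/5*4/5, 0/1 + 1/5*1/1) = [4/25, 1/5)
  emit 'd', narrow to [1/25, 2/25)
Step 3: interval [1/25, 2/25), width = 2/25 - 1/25 = 1/25
  'b': [1/25 + 1/25*0/1, 1/25 + 1/25*1/5) = [1/25, 6/125) <- contains code 11/250
  'd': [1/25 + 1/25*1/5, 1/25 + 1/25*2/5) = [6/125, 7/125)
  'e': [1/25 + 1/25*2/5, 1/25 + 1/25*4/5) = [7/125, 9/125)
  'f': [1/25 + 1/25*4/5, 1/25 + 1/25*1/1) = [9/125, 2/25)
  emit 'b', narrow to [1/25, 6/125)

Answer: bdb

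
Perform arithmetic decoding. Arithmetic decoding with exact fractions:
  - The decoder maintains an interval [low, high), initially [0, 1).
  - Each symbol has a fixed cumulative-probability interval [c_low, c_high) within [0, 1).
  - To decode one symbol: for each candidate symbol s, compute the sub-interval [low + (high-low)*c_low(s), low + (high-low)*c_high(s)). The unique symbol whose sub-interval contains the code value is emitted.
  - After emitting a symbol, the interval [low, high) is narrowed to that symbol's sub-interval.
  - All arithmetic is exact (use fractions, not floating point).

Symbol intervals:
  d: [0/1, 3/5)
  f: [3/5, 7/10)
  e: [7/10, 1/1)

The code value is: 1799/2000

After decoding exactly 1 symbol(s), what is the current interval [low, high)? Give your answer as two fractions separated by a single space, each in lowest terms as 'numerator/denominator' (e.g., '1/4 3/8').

Answer: 7/10 1/1

Derivation:
Step 1: interval [0/1, 1/1), width = 1/1 - 0/1 = 1/1
  'd': [0/1 + 1/1*0/1, 0/1 + 1/1*3/5) = [0/1, 3/5)
  'f': [0/1 + 1/1*3/5, 0/1 + 1/1*7/10) = [3/5, 7/10)
  'e': [0/1 + 1/1*7/10, 0/1 + 1/1*1/1) = [7/10, 1/1) <- contains code 1799/2000
  emit 'e', narrow to [7/10, 1/1)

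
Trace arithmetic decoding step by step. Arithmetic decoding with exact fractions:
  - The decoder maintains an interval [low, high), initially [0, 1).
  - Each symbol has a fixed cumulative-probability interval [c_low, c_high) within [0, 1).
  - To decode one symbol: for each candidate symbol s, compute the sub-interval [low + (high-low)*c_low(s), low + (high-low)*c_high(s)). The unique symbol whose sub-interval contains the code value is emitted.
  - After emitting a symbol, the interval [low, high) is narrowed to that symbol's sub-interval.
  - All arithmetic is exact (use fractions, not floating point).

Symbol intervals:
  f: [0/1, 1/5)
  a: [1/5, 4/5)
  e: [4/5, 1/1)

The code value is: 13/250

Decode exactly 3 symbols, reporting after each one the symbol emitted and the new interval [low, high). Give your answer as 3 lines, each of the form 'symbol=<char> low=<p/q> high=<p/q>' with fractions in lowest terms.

Step 1: interval [0/1, 1/1), width = 1/1 - 0/1 = 1/1
  'f': [0/1 + 1/1*0/1, 0/1 + 1/1*1/5) = [0/1, 1/5) <- contains code 13/250
  'a': [0/1 + 1/1*1/5, 0/1 + 1/1*4/5) = [1/5, 4/5)
  'e': [0/1 + 1/1*4/5, 0/1 + 1/1*1/1) = [4/5, 1/1)
  emit 'f', narrow to [0/1, 1/5)
Step 2: interval [0/1, 1/5), width = 1/5 - 0/1 = 1/5
  'f': [0/1 + 1/5*0/1, 0/1 + 1/5*1/5) = [0/1, 1/25)
  'a': [0/1 + 1/5*1/5, 0/1 + 1/5*4/5) = [1/25, 4/25) <- contains code 13/250
  'e': [0/1 + 1/5*4/5, 0/1 + 1/5*1/1) = [4/25, 1/5)
  emit 'a', narrow to [1/25, 4/25)
Step 3: interval [1/25, 4/25), width = 4/25 - 1/25 = 3/25
  'f': [1/25 + 3/25*0/1, 1/25 + 3/25*1/5) = [1/25, 8/125) <- contains code 13/250
  'a': [1/25 + 3/25*1/5, 1/25 + 3/25*4/5) = [8/125, 17/125)
  'e': [1/25 + 3/25*4/5, 1/25 + 3/25*1/1) = [17/125, 4/25)
  emit 'f', narrow to [1/25, 8/125)

Answer: symbol=f low=0/1 high=1/5
symbol=a low=1/25 high=4/25
symbol=f low=1/25 high=8/125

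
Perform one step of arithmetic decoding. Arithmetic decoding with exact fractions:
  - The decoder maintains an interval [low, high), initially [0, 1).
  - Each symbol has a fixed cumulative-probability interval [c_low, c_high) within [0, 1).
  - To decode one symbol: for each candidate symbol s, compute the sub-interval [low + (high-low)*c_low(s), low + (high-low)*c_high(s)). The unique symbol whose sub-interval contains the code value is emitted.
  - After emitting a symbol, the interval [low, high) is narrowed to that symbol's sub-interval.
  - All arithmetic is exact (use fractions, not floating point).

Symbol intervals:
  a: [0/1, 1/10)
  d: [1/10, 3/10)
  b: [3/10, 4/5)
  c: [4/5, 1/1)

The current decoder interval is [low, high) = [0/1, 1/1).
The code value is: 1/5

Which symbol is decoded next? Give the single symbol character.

Answer: d

Derivation:
Interval width = high − low = 1/1 − 0/1 = 1/1
Scaled code = (code − low) / width = (1/5 − 0/1) / 1/1 = 1/5
  a: [0/1, 1/10) 
  d: [1/10, 3/10) ← scaled code falls here ✓
  b: [3/10, 4/5) 
  c: [4/5, 1/1) 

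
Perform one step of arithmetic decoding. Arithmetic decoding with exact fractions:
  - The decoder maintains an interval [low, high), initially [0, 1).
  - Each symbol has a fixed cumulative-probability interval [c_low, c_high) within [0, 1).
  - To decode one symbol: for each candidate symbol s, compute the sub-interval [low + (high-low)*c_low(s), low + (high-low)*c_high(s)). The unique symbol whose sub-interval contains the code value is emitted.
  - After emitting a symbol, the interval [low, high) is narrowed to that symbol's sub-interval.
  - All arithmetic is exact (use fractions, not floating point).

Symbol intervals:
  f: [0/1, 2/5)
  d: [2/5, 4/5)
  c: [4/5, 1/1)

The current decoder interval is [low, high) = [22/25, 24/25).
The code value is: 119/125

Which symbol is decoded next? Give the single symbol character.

Answer: c

Derivation:
Interval width = high − low = 24/25 − 22/25 = 2/25
Scaled code = (code − low) / width = (119/125 − 22/25) / 2/25 = 9/10
  f: [0/1, 2/5) 
  d: [2/5, 4/5) 
  c: [4/5, 1/1) ← scaled code falls here ✓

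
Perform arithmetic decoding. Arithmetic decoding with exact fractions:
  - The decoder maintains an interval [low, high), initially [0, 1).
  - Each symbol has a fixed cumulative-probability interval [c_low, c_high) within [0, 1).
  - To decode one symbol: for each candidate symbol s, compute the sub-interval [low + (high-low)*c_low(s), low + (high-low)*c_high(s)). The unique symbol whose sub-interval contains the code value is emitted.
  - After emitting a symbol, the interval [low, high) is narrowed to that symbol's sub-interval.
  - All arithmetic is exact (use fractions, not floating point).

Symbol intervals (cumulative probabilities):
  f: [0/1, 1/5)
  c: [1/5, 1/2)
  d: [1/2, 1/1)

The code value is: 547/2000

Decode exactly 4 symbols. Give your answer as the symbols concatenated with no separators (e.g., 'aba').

Step 1: interval [0/1, 1/1), width = 1/1 - 0/1 = 1/1
  'f': [0/1 + 1/1*0/1, 0/1 + 1/1*1/5) = [0/1, 1/5)
  'c': [0/1 + 1/1*1/5, 0/1 + 1/1*1/2) = [1/5, 1/2) <- contains code 547/2000
  'd': [0/1 + 1/1*1/2, 0/1 + 1/1*1/1) = [1/2, 1/1)
  emit 'c', narrow to [1/5, 1/2)
Step 2: interval [1/5, 1/2), width = 1/2 - 1/5 = 3/10
  'f': [1/5 + 3/10*0/1, 1/5 + 3/10*1/5) = [1/5, 13/50)
  'c': [1/5 + 3/10*1/5, 1/5 + 3/10*1/2) = [13/50, 7/20) <- contains code 547/2000
  'd': [1/5 + 3/10*1/2, 1/5 + 3/10*1/1) = [7/20, 1/2)
  emit 'c', narrow to [13/50, 7/20)
Step 3: interval [13/50, 7/20), width = 7/20 - 13/50 = 9/100
  'f': [13/50 + 9/100*0/1, 13/50 + 9/100*1/5) = [13/50, 139/500) <- contains code 547/2000
  'c': [13/50 + 9/100*1/5, 13/50 + 9/100*1/2) = [139/500, 61/200)
  'd': [13/50 + 9/100*1/2, 13/50 + 9/100*1/1) = [61/200, 7/20)
  emit 'f', narrow to [13/50, 139/500)
Step 4: interval [13/50, 139/500), width = 139/500 - 13/50 = 9/500
  'f': [13/50 + 9/500*0/1, 13/50 + 9/500*1/5) = [13/50, 659/2500)
  'c': [13/50 + 9/500*1/5, 13/50 + 9/500*1/2) = [659/2500, 269/1000)
  'd': [13/50 + 9/500*1/2, 13/50 + 9/500*1/1) = [269/1000, 139/500) <- contains code 547/2000
  emit 'd', narrow to [269/1000, 139/500)

Answer: ccfd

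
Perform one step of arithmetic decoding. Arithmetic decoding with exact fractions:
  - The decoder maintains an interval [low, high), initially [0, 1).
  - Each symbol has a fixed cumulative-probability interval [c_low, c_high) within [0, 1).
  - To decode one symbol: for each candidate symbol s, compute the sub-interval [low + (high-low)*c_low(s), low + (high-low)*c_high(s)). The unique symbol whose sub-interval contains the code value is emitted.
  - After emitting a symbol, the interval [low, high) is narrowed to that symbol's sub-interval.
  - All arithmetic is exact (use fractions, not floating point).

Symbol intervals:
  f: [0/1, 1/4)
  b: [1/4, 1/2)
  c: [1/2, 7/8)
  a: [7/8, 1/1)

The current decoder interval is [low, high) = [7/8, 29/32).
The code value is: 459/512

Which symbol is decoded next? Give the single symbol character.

Interval width = high − low = 29/32 − 7/8 = 1/32
Scaled code = (code − low) / width = (459/512 − 7/8) / 1/32 = 11/16
  f: [0/1, 1/4) 
  b: [1/4, 1/2) 
  c: [1/2, 7/8) ← scaled code falls here ✓
  a: [7/8, 1/1) 

Answer: c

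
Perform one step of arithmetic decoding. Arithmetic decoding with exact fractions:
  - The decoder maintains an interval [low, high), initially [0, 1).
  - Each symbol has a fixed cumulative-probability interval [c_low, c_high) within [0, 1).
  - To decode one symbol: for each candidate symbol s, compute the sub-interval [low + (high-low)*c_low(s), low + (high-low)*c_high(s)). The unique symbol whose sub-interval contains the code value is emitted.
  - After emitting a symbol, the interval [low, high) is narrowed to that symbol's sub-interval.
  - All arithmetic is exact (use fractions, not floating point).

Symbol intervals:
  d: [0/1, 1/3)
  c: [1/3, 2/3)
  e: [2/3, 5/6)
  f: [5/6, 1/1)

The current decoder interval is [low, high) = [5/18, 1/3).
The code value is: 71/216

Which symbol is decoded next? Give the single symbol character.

Interval width = high − low = 1/3 − 5/18 = 1/18
Scaled code = (code − low) / width = (71/216 − 5/18) / 1/18 = 11/12
  d: [0/1, 1/3) 
  c: [1/3, 2/3) 
  e: [2/3, 5/6) 
  f: [5/6, 1/1) ← scaled code falls here ✓

Answer: f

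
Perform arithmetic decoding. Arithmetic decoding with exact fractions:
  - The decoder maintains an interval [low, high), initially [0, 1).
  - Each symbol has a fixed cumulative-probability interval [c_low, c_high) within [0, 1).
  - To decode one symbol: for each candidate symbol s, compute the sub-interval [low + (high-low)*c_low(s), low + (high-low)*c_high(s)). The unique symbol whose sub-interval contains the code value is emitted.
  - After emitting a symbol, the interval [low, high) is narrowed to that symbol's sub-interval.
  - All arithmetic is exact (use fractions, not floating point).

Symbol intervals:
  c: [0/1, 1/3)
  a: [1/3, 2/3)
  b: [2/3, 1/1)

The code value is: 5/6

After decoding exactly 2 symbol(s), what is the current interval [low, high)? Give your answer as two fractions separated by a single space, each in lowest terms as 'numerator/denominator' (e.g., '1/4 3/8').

Answer: 7/9 8/9

Derivation:
Step 1: interval [0/1, 1/1), width = 1/1 - 0/1 = 1/1
  'c': [0/1 + 1/1*0/1, 0/1 + 1/1*1/3) = [0/1, 1/3)
  'a': [0/1 + 1/1*1/3, 0/1 + 1/1*2/3) = [1/3, 2/3)
  'b': [0/1 + 1/1*2/3, 0/1 + 1/1*1/1) = [2/3, 1/1) <- contains code 5/6
  emit 'b', narrow to [2/3, 1/1)
Step 2: interval [2/3, 1/1), width = 1/1 - 2/3 = 1/3
  'c': [2/3 + 1/3*0/1, 2/3 + 1/3*1/3) = [2/3, 7/9)
  'a': [2/3 + 1/3*1/3, 2/3 + 1/3*2/3) = [7/9, 8/9) <- contains code 5/6
  'b': [2/3 + 1/3*2/3, 2/3 + 1/3*1/1) = [8/9, 1/1)
  emit 'a', narrow to [7/9, 8/9)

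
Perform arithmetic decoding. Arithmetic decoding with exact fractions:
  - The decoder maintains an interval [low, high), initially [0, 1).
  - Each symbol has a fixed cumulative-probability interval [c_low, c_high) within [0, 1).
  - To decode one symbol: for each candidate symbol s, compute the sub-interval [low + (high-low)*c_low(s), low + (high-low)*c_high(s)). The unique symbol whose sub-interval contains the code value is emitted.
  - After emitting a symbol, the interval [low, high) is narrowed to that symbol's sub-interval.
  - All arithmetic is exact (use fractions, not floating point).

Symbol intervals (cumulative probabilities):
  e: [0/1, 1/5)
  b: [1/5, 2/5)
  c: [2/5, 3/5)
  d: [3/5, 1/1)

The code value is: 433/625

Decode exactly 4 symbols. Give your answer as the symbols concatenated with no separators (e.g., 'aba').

Answer: dbed

Derivation:
Step 1: interval [0/1, 1/1), width = 1/1 - 0/1 = 1/1
  'e': [0/1 + 1/1*0/1, 0/1 + 1/1*1/5) = [0/1, 1/5)
  'b': [0/1 + 1/1*1/5, 0/1 + 1/1*2/5) = [1/5, 2/5)
  'c': [0/1 + 1/1*2/5, 0/1 + 1/1*3/5) = [2/5, 3/5)
  'd': [0/1 + 1/1*3/5, 0/1 + 1/1*1/1) = [3/5, 1/1) <- contains code 433/625
  emit 'd', narrow to [3/5, 1/1)
Step 2: interval [3/5, 1/1), width = 1/1 - 3/5 = 2/5
  'e': [3/5 + 2/5*0/1, 3/5 + 2/5*1/5) = [3/5, 17/25)
  'b': [3/5 + 2/5*1/5, 3/5 + 2/5*2/5) = [17/25, 19/25) <- contains code 433/625
  'c': [3/5 + 2/5*2/5, 3/5 + 2/5*3/5) = [19/25, 21/25)
  'd': [3/5 + 2/5*3/5, 3/5 + 2/5*1/1) = [21/25, 1/1)
  emit 'b', narrow to [17/25, 19/25)
Step 3: interval [17/25, 19/25), width = 19/25 - 17/25 = 2/25
  'e': [17/25 + 2/25*0/1, 17/25 + 2/25*1/5) = [17/25, 87/125) <- contains code 433/625
  'b': [17/25 + 2/25*1/5, 17/25 + 2/25*2/5) = [87/125, 89/125)
  'c': [17/25 + 2/25*2/5, 17/25 + 2/25*3/5) = [89/125, 91/125)
  'd': [17/25 + 2/25*3/5, 17/25 + 2/25*1/1) = [91/125, 19/25)
  emit 'e', narrow to [17/25, 87/125)
Step 4: interval [17/25, 87/125), width = 87/125 - 17/25 = 2/125
  'e': [17/25 + 2/125*0/1, 17/25 + 2/125*1/5) = [17/25, 427/625)
  'b': [17/25 + 2/125*1/5, 17/25 + 2/125*2/5) = [427/625, 429/625)
  'c': [17/25 + 2/125*2/5, 17/25 + 2/125*3/5) = [429/625, 431/625)
  'd': [17/25 + 2/125*3/5, 17/25 + 2/125*1/1) = [431/625, 87/125) <- contains code 433/625
  emit 'd', narrow to [431/625, 87/125)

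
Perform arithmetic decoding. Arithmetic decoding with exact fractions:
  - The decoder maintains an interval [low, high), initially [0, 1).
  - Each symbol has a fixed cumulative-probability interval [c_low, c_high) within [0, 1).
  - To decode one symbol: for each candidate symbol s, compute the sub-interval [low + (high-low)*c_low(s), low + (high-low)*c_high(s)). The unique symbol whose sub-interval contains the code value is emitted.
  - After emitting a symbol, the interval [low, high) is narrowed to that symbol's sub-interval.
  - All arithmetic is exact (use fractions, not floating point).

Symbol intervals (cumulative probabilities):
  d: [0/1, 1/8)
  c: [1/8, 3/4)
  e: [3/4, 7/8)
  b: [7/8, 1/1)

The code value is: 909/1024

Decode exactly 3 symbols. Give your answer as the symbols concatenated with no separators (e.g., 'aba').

Answer: bde

Derivation:
Step 1: interval [0/1, 1/1), width = 1/1 - 0/1 = 1/1
  'd': [0/1 + 1/1*0/1, 0/1 + 1/1*1/8) = [0/1, 1/8)
  'c': [0/1 + 1/1*1/8, 0/1 + 1/1*3/4) = [1/8, 3/4)
  'e': [0/1 + 1/1*3/4, 0/1 + 1/1*7/8) = [3/4, 7/8)
  'b': [0/1 + 1/1*7/8, 0/1 + 1/1*1/1) = [7/8, 1/1) <- contains code 909/1024
  emit 'b', narrow to [7/8, 1/1)
Step 2: interval [7/8, 1/1), width = 1/1 - 7/8 = 1/8
  'd': [7/8 + 1/8*0/1, 7/8 + 1/8*1/8) = [7/8, 57/64) <- contains code 909/1024
  'c': [7/8 + 1/8*1/8, 7/8 + 1/8*3/4) = [57/64, 31/32)
  'e': [7/8 + 1/8*3/4, 7/8 + 1/8*7/8) = [31/32, 63/64)
  'b': [7/8 + 1/8*7/8, 7/8 + 1/8*1/1) = [63/64, 1/1)
  emit 'd', narrow to [7/8, 57/64)
Step 3: interval [7/8, 57/64), width = 57/64 - 7/8 = 1/64
  'd': [7/8 + 1/64*0/1, 7/8 + 1/64*1/8) = [7/8, 449/512)
  'c': [7/8 + 1/64*1/8, 7/8 + 1/64*3/4) = [449/512, 227/256)
  'e': [7/8 + 1/64*3/4, 7/8 + 1/64*7/8) = [227/256, 455/512) <- contains code 909/1024
  'b': [7/8 + 1/64*7/8, 7/8 + 1/64*1/1) = [455/512, 57/64)
  emit 'e', narrow to [227/256, 455/512)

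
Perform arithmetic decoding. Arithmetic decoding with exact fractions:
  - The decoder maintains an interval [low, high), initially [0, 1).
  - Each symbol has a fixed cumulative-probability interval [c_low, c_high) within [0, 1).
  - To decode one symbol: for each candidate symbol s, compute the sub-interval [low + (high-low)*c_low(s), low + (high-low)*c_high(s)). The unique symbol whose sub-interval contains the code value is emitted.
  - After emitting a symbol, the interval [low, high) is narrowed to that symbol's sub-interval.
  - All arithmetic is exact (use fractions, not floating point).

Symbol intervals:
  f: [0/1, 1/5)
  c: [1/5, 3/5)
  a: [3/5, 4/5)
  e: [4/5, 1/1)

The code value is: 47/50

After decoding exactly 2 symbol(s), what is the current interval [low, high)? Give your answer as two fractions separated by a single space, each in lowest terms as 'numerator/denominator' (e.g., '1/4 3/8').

Answer: 23/25 24/25

Derivation:
Step 1: interval [0/1, 1/1), width = 1/1 - 0/1 = 1/1
  'f': [0/1 + 1/1*0/1, 0/1 + 1/1*1/5) = [0/1, 1/5)
  'c': [0/1 + 1/1*1/5, 0/1 + 1/1*3/5) = [1/5, 3/5)
  'a': [0/1 + 1/1*3/5, 0/1 + 1/1*4/5) = [3/5, 4/5)
  'e': [0/1 + 1/1*4/5, 0/1 + 1/1*1/1) = [4/5, 1/1) <- contains code 47/50
  emit 'e', narrow to [4/5, 1/1)
Step 2: interval [4/5, 1/1), width = 1/1 - 4/5 = 1/5
  'f': [4/5 + 1/5*0/1, 4/5 + 1/5*1/5) = [4/5, 21/25)
  'c': [4/5 + 1/5*1/5, 4/5 + 1/5*3/5) = [21/25, 23/25)
  'a': [4/5 + 1/5*3/5, 4/5 + 1/5*4/5) = [23/25, 24/25) <- contains code 47/50
  'e': [4/5 + 1/5*4/5, 4/5 + 1/5*1/1) = [24/25, 1/1)
  emit 'a', narrow to [23/25, 24/25)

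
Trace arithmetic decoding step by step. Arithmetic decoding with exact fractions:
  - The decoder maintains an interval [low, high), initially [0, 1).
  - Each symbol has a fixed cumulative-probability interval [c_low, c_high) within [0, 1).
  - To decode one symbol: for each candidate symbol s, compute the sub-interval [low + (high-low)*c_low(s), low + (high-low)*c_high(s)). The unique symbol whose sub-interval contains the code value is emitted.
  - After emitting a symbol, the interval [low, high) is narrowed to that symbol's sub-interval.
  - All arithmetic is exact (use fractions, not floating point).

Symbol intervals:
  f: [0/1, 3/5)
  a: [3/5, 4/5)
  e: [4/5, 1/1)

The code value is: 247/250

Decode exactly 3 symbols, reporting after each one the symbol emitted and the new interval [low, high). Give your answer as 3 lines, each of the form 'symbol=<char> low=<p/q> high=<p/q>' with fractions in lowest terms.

Answer: symbol=e low=4/5 high=1/1
symbol=e low=24/25 high=1/1
symbol=a low=123/125 high=124/125

Derivation:
Step 1: interval [0/1, 1/1), width = 1/1 - 0/1 = 1/1
  'f': [0/1 + 1/1*0/1, 0/1 + 1/1*3/5) = [0/1, 3/5)
  'a': [0/1 + 1/1*3/5, 0/1 + 1/1*4/5) = [3/5, 4/5)
  'e': [0/1 + 1/1*4/5, 0/1 + 1/1*1/1) = [4/5, 1/1) <- contains code 247/250
  emit 'e', narrow to [4/5, 1/1)
Step 2: interval [4/5, 1/1), width = 1/1 - 4/5 = 1/5
  'f': [4/5 + 1/5*0/1, 4/5 + 1/5*3/5) = [4/5, 23/25)
  'a': [4/5 + 1/5*3/5, 4/5 + 1/5*4/5) = [23/25, 24/25)
  'e': [4/5 + 1/5*4/5, 4/5 + 1/5*1/1) = [24/25, 1/1) <- contains code 247/250
  emit 'e', narrow to [24/25, 1/1)
Step 3: interval [24/25, 1/1), width = 1/1 - 24/25 = 1/25
  'f': [24/25 + 1/25*0/1, 24/25 + 1/25*3/5) = [24/25, 123/125)
  'a': [24/25 + 1/25*3/5, 24/25 + 1/25*4/5) = [123/125, 124/125) <- contains code 247/250
  'e': [24/25 + 1/25*4/5, 24/25 + 1/25*1/1) = [124/125, 1/1)
  emit 'a', narrow to [123/125, 124/125)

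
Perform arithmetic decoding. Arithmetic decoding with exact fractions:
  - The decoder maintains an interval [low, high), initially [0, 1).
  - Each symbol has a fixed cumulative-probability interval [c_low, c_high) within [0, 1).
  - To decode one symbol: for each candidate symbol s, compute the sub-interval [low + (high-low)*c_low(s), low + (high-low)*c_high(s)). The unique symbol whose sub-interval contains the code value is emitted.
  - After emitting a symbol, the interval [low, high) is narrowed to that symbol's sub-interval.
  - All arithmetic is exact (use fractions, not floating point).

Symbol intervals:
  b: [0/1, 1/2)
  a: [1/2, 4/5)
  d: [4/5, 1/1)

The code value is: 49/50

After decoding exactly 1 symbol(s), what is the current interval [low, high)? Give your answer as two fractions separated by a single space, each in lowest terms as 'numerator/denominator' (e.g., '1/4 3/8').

Step 1: interval [0/1, 1/1), width = 1/1 - 0/1 = 1/1
  'b': [0/1 + 1/1*0/1, 0/1 + 1/1*1/2) = [0/1, 1/2)
  'a': [0/1 + 1/1*1/2, 0/1 + 1/1*4/5) = [1/2, 4/5)
  'd': [0/1 + 1/1*4/5, 0/1 + 1/1*1/1) = [4/5, 1/1) <- contains code 49/50
  emit 'd', narrow to [4/5, 1/1)

Answer: 4/5 1/1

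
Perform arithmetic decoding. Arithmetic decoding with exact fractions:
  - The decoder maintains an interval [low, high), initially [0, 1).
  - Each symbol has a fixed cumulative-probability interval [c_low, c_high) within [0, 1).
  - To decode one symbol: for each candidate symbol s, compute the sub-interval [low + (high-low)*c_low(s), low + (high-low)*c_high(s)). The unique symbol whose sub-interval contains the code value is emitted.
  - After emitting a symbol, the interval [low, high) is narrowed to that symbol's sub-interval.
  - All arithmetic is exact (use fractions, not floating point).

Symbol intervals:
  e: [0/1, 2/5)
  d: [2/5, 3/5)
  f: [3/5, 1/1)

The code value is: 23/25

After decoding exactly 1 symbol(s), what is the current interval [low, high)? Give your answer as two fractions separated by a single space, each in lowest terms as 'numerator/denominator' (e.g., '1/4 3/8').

Step 1: interval [0/1, 1/1), width = 1/1 - 0/1 = 1/1
  'e': [0/1 + 1/1*0/1, 0/1 + 1/1*2/5) = [0/1, 2/5)
  'd': [0/1 + 1/1*2/5, 0/1 + 1/1*3/5) = [2/5, 3/5)
  'f': [0/1 + 1/1*3/5, 0/1 + 1/1*1/1) = [3/5, 1/1) <- contains code 23/25
  emit 'f', narrow to [3/5, 1/1)

Answer: 3/5 1/1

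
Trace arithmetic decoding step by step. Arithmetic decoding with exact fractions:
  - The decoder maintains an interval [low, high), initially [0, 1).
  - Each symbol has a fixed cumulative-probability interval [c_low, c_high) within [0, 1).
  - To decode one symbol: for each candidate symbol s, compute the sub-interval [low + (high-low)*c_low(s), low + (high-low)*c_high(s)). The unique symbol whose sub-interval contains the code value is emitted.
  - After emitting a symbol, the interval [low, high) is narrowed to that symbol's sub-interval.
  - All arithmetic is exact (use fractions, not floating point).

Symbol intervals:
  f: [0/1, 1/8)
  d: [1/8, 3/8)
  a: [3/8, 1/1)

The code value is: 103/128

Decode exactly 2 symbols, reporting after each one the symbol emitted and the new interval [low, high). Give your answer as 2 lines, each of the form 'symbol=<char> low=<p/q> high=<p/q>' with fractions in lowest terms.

Answer: symbol=a low=3/8 high=1/1
symbol=a low=39/64 high=1/1

Derivation:
Step 1: interval [0/1, 1/1), width = 1/1 - 0/1 = 1/1
  'f': [0/1 + 1/1*0/1, 0/1 + 1/1*1/8) = [0/1, 1/8)
  'd': [0/1 + 1/1*1/8, 0/1 + 1/1*3/8) = [1/8, 3/8)
  'a': [0/1 + 1/1*3/8, 0/1 + 1/1*1/1) = [3/8, 1/1) <- contains code 103/128
  emit 'a', narrow to [3/8, 1/1)
Step 2: interval [3/8, 1/1), width = 1/1 - 3/8 = 5/8
  'f': [3/8 + 5/8*0/1, 3/8 + 5/8*1/8) = [3/8, 29/64)
  'd': [3/8 + 5/8*1/8, 3/8 + 5/8*3/8) = [29/64, 39/64)
  'a': [3/8 + 5/8*3/8, 3/8 + 5/8*1/1) = [39/64, 1/1) <- contains code 103/128
  emit 'a', narrow to [39/64, 1/1)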